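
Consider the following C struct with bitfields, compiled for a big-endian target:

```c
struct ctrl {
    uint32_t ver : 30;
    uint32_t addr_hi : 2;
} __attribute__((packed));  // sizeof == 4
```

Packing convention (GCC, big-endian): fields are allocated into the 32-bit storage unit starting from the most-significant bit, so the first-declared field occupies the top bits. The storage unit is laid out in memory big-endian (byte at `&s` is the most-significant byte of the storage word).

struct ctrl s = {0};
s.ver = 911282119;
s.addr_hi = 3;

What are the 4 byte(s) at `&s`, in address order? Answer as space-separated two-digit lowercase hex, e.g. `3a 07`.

d9 44 3f 1f

ver (30b) val=911282119 bits=0x36510fc7 at bit 2: 0xd9443f1c
addr_hi (2b) val=3 bits=0x3 at bit 0: 0xd9443f1f
word = 0xd9443f1f → big-endian bytes:
  [0]=0xd9  [1]=0x44  [2]=0x3f  [3]=0x1f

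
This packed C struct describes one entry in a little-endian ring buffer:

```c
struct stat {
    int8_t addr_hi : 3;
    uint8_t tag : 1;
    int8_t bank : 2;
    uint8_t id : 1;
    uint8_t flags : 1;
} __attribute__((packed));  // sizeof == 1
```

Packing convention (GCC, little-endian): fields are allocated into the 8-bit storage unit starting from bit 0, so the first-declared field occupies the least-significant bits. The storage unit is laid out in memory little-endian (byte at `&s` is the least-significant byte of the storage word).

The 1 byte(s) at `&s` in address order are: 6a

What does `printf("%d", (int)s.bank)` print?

-2

[0]=0x6a (little-endian) → word 0x6a
addr_hi:3 @ bit 0 → (0x6a>>0)&0x7 = 0x2
tag:1 @ bit 3 → (0x6a>>3)&0x1 = 0x1
bank:2 @ bit 4 → (0x6a>>4)&0x3 = 0x2  ←
id:1 @ bit 6 → (0x6a>>6)&0x1 = 0x1
flags:1 @ bit 7 → (0x6a>>7)&0x1 = 0x0
bank signed 2b, MSB=1: 2 - 4 = -2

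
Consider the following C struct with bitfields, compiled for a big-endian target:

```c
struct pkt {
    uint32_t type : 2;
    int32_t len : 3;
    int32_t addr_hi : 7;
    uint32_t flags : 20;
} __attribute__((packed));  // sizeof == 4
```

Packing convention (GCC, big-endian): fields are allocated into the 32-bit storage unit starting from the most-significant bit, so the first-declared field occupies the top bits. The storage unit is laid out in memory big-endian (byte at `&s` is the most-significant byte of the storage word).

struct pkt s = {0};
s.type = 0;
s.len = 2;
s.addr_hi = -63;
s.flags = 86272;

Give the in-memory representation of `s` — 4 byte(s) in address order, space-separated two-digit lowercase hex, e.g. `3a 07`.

type:2 = 0 → 0x0 << 30 → word 0x00000000
len:3 = 2 → 0x2 << 27 → word 0x10000000
addr_hi:7 = -63 → 0x41 << 20 → word 0x14100000
flags:20 = 86272 → 0x15100 << 0 → word 0x14115100
word = 0x14115100 → big-endian bytes:
  [0]=0x14  [1]=0x11  [2]=0x51  [3]=0x00

14 11 51 00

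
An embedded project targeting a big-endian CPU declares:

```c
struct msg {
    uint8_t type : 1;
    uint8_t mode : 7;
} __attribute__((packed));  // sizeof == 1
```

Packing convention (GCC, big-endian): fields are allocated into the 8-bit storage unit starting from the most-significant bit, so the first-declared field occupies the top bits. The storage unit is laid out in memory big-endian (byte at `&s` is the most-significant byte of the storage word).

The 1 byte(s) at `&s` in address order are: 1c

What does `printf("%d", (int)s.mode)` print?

28

[0]=0x1c (big-endian) → word 0x1c
type [7+:1] = (word>>7) & 0x1 = 0
mode [0+:7] = (word>>0) & 0x7f = 28  ←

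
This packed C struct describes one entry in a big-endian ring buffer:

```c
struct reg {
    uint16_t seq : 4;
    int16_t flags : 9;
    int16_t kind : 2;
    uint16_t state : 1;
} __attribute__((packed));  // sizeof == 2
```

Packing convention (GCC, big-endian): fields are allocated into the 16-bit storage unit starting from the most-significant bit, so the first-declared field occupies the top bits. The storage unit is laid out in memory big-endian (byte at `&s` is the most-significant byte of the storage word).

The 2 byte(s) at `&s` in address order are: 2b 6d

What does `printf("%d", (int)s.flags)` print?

-147

[0]=0x2b [1]=0x6d (big-endian) → word 0x2b6d
seq [12+:4] = (word>>12) & 0xf = 2
flags [3+:9] = (word>>3) & 0x1ff = 365  ←
kind [1+:2] = (word>>1) & 0x3 = 2
state [0+:1] = (word>>0) & 0x1 = 1
flags signed 9b, MSB=1: 365 - 512 = -147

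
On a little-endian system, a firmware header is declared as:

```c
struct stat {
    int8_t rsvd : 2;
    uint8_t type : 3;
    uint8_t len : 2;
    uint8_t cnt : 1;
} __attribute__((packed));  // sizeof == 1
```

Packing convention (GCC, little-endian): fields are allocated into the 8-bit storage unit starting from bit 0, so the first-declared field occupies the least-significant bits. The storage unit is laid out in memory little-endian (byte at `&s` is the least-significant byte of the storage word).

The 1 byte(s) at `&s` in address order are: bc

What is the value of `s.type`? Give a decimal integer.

7

[0]=0xbc (little-endian) → word 0xbc
rsvd:2 @ bit 0 → (0xbc>>0)&0x3 = 0x0
type:3 @ bit 2 → (0xbc>>2)&0x7 = 0x7  ←
len:2 @ bit 5 → (0xbc>>5)&0x3 = 0x1
cnt:1 @ bit 7 → (0xbc>>7)&0x1 = 0x1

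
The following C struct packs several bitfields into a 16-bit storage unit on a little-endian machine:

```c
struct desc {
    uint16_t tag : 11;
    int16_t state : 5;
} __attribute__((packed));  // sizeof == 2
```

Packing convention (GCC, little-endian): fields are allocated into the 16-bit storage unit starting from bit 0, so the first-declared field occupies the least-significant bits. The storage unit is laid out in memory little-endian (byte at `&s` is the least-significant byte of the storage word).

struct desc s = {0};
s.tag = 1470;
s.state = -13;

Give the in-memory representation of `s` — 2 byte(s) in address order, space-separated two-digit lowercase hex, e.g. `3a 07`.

be 9d

tag (11b) val=1470 bits=0x5be at bit 0: 0x05be
state (5b) val=-13 bits=0x13 at bit 11: 0x9dbe
word = 0x9dbe → little-endian bytes:
  [0]=0xbe  [1]=0x9d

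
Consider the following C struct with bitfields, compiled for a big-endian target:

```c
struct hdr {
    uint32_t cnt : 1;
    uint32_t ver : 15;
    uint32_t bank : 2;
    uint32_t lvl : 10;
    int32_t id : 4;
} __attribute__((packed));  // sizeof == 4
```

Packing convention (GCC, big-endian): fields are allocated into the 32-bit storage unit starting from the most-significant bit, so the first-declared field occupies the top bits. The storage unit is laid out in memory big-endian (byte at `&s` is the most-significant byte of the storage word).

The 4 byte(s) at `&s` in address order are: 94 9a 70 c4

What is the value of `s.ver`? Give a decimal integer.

5274

[0]=0x94 [1]=0x9a [2]=0x70 [3]=0xc4 (big-endian) → word 0x949a70c4
cnt:1 @ bit 31 → (0x949a70c4>>31)&0x1 = 0x1
ver:15 @ bit 16 → (0x949a70c4>>16)&0x7fff = 0x149a  ←
bank:2 @ bit 14 → (0x949a70c4>>14)&0x3 = 0x1
lvl:10 @ bit 4 → (0x949a70c4>>4)&0x3ff = 0x30c
id:4 @ bit 0 → (0x949a70c4>>0)&0xf = 0x4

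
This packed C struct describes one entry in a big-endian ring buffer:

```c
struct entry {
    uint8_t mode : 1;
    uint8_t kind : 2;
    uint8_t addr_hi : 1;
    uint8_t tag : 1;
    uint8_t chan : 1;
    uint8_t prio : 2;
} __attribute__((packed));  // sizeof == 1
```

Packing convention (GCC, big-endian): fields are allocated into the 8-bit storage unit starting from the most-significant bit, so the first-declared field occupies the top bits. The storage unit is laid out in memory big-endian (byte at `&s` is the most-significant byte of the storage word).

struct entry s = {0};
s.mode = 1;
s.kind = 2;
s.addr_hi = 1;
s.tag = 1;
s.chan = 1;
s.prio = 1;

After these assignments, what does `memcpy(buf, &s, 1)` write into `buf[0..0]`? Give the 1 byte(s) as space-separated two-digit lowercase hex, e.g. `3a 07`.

[7+:1] mode=1 & 0x1 = 0x1; word=0x80
[5+:2] kind=2 & 0x3 = 0x2; word=0xc0
[4+:1] addr_hi=1 & 0x1 = 0x1; word=0xd0
[3+:1] tag=1 & 0x1 = 0x1; word=0xd8
[2+:1] chan=1 & 0x1 = 0x1; word=0xdc
[0+:2] prio=1 & 0x3 = 0x1; word=0xdd
word = 0xdd → big-endian bytes:
  [0]=0xdd

dd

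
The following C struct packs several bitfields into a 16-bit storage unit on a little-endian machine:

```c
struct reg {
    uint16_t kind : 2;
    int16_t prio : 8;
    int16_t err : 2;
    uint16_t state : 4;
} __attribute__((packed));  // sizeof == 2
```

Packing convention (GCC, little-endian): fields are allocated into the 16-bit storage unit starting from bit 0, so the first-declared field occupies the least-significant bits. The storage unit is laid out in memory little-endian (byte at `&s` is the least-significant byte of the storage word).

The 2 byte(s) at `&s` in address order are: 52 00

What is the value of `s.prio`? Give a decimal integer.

20

[0]=0x52 [1]=0x00 (little-endian) → word 0x0052
kind [0+:2] = (word>>0) & 0x3 = 2
prio [2+:8] = (word>>2) & 0xff = 20  ←
err [10+:2] = (word>>10) & 0x3 = 0
state [12+:4] = (word>>12) & 0xf = 0
prio signed 8b, MSB=0: value = 20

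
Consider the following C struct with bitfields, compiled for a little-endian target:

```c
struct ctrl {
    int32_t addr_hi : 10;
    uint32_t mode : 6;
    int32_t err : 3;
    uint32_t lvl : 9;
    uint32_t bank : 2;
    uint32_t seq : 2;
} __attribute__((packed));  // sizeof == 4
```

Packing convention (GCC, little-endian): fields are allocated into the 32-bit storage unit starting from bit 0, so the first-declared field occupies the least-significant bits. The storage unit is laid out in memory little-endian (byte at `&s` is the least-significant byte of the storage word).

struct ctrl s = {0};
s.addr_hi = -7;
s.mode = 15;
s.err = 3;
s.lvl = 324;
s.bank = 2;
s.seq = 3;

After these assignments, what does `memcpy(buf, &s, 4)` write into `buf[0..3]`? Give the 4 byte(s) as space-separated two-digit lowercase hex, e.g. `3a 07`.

f9 3f 23 ea

addr_hi:10 = -7 → 0x3f9 << 0 → word 0x000003f9
mode:6 = 15 → 0xf << 10 → word 0x00003ff9
err:3 = 3 → 0x3 << 16 → word 0x00033ff9
lvl:9 = 324 → 0x144 << 19 → word 0x0a233ff9
bank:2 = 2 → 0x2 << 28 → word 0x2a233ff9
seq:2 = 3 → 0x3 << 30 → word 0xea233ff9
word = 0xea233ff9 → little-endian bytes:
  [0]=0xf9  [1]=0x3f  [2]=0x23  [3]=0xea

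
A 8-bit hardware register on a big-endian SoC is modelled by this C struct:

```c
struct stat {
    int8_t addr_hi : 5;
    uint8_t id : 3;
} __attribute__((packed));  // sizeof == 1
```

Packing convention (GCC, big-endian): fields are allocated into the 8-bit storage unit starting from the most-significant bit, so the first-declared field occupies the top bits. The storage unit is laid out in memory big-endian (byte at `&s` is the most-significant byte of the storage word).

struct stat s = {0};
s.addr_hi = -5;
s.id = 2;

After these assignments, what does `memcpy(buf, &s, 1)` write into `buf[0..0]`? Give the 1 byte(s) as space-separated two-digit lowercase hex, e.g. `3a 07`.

addr_hi:5 = -5 → 0x1b << 3 → word 0xd8
id:3 = 2 → 0x2 << 0 → word 0xda
word = 0xda → big-endian bytes:
  [0]=0xda

da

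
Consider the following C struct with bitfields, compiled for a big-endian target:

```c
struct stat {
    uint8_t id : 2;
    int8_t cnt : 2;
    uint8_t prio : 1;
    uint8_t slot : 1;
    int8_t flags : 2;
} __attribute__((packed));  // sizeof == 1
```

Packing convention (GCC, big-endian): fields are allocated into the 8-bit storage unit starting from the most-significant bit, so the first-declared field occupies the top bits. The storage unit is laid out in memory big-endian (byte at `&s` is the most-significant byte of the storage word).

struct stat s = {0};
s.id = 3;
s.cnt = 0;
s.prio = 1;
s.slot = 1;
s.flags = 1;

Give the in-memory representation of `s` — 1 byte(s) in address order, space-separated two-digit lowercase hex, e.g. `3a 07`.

[6+:2] id=3 & 0x3 = 0x3; word=0xc0
[4+:2] cnt=0 & 0x3 = 0x0; word=0xc0
[3+:1] prio=1 & 0x1 = 0x1; word=0xc8
[2+:1] slot=1 & 0x1 = 0x1; word=0xcc
[0+:2] flags=1 & 0x3 = 0x1; word=0xcd
word = 0xcd → big-endian bytes:
  [0]=0xcd

cd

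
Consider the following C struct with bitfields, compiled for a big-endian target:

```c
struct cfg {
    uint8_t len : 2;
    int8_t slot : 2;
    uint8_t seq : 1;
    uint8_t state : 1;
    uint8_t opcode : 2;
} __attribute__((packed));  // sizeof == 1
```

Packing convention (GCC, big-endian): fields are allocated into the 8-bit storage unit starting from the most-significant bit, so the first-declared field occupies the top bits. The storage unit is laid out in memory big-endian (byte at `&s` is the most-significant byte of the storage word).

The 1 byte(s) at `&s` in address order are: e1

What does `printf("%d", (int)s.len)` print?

[0]=0xe1 (big-endian) → word 0xe1
len:2 @ bit 6 → (0xe1>>6)&0x3 = 0x3  ←
slot:2 @ bit 4 → (0xe1>>4)&0x3 = 0x2
seq:1 @ bit 3 → (0xe1>>3)&0x1 = 0x0
state:1 @ bit 2 → (0xe1>>2)&0x1 = 0x0
opcode:2 @ bit 0 → (0xe1>>0)&0x3 = 0x1

3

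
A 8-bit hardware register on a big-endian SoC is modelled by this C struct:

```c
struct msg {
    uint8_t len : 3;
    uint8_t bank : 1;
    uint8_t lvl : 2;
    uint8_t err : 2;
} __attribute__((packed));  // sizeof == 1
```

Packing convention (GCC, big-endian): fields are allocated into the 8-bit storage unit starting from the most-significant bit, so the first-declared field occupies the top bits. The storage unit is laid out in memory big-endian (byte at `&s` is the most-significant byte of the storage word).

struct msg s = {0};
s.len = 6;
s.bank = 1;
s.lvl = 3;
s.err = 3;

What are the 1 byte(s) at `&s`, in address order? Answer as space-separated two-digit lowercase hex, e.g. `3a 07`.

df

len:3 = 6 → 0x6 << 5 → word 0xc0
bank:1 = 1 → 0x1 << 4 → word 0xd0
lvl:2 = 3 → 0x3 << 2 → word 0xdc
err:2 = 3 → 0x3 << 0 → word 0xdf
word = 0xdf → big-endian bytes:
  [0]=0xdf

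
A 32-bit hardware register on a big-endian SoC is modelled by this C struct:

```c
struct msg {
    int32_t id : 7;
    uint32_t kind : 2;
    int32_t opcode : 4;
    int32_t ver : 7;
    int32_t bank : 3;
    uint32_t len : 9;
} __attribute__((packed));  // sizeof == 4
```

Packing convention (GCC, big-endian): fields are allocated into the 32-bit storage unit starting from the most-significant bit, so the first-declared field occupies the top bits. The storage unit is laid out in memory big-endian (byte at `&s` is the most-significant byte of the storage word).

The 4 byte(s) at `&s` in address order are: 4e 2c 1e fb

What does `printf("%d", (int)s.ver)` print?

-63

[0]=0x4e [1]=0x2c [2]=0x1e [3]=0xfb (big-endian) → word 0x4e2c1efb
id [25+:7] = (word>>25) & 0x7f = 39
kind [23+:2] = (word>>23) & 0x3 = 0
opcode [19+:4] = (word>>19) & 0xf = 5
ver [12+:7] = (word>>12) & 0x7f = 65  ←
bank [9+:3] = (word>>9) & 0x7 = 7
len [0+:9] = (word>>0) & 0x1ff = 251
ver signed 7b, MSB=1: 65 - 128 = -63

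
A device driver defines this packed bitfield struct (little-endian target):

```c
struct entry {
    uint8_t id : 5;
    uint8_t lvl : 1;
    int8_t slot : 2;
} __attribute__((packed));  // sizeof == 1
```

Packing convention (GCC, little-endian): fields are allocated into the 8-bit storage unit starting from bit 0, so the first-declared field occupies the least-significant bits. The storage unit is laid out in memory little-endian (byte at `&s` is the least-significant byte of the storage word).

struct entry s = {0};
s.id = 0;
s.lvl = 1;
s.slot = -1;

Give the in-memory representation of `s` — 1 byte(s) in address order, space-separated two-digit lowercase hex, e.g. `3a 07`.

id:5 = 0 → 0x0 << 0 → word 0x00
lvl:1 = 1 → 0x1 << 5 → word 0x20
slot:2 = -1 → 0x3 << 6 → word 0xe0
word = 0xe0 → little-endian bytes:
  [0]=0xe0

e0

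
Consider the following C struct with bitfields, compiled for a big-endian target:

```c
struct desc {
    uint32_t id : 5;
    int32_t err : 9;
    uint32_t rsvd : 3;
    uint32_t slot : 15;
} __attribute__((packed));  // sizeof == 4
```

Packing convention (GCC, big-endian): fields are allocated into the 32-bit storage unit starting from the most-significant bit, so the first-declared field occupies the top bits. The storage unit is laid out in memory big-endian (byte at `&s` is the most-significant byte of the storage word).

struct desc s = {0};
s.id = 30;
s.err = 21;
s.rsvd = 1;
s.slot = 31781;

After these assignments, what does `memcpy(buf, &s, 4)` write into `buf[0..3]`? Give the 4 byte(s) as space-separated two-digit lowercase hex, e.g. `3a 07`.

id:5 = 30 → 0x1e << 27 → word 0xf0000000
err:9 = 21 → 0x15 << 18 → word 0xf0540000
rsvd:3 = 1 → 0x1 << 15 → word 0xf0548000
slot:15 = 31781 → 0x7c25 << 0 → word 0xf054fc25
word = 0xf054fc25 → big-endian bytes:
  [0]=0xf0  [1]=0x54  [2]=0xfc  [3]=0x25

f0 54 fc 25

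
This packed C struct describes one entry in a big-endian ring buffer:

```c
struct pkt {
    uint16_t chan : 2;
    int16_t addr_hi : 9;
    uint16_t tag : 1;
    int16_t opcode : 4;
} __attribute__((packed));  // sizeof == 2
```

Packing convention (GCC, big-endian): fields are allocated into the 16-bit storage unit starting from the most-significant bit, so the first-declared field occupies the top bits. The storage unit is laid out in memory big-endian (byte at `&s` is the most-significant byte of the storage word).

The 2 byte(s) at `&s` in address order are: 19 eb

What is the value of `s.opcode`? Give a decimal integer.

[0]=0x19 [1]=0xeb (big-endian) → word 0x19eb
chan:2 @ bit 14 → (0x19eb>>14)&0x3 = 0x0
addr_hi:9 @ bit 5 → (0x19eb>>5)&0x1ff = 0xcf
tag:1 @ bit 4 → (0x19eb>>4)&0x1 = 0x0
opcode:4 @ bit 0 → (0x19eb>>0)&0xf = 0xb  ←
opcode signed 4b, MSB=1: 11 - 16 = -5

-5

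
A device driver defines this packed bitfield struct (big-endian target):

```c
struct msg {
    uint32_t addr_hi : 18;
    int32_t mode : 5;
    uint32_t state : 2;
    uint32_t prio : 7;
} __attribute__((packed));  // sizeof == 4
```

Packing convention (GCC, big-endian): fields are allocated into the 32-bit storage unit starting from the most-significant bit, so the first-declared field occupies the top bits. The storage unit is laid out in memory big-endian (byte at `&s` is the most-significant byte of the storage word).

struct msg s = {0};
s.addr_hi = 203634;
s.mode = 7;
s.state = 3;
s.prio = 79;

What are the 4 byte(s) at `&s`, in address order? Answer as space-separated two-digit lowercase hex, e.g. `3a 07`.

[14+:18] addr_hi=203634 & 0x3ffff = 0x31b72; word=0xc6dc8000
[9+:5] mode=7 & 0x1f = 0x7; word=0xc6dc8e00
[7+:2] state=3 & 0x3 = 0x3; word=0xc6dc8f80
[0+:7] prio=79 & 0x7f = 0x4f; word=0xc6dc8fcf
word = 0xc6dc8fcf → big-endian bytes:
  [0]=0xc6  [1]=0xdc  [2]=0x8f  [3]=0xcf

c6 dc 8f cf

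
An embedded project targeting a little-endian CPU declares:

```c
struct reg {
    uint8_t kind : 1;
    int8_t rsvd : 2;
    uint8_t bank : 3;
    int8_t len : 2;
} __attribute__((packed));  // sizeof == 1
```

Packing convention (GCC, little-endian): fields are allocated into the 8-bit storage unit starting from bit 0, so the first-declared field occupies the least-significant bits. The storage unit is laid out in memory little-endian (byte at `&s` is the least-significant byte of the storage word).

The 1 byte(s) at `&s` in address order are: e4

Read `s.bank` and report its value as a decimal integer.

4

[0]=0xe4 (little-endian) → word 0xe4
kind [0+:1] = (word>>0) & 0x1 = 0
rsvd [1+:2] = (word>>1) & 0x3 = 2
bank [3+:3] = (word>>3) & 0x7 = 4  ←
len [6+:2] = (word>>6) & 0x3 = 3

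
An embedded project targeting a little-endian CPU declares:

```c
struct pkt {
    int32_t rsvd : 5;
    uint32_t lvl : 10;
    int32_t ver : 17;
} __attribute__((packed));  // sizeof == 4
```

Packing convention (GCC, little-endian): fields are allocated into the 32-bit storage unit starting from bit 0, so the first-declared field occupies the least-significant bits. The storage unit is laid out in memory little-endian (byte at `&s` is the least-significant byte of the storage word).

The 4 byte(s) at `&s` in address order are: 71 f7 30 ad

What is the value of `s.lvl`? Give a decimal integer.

955

[0]=0x71 [1]=0xf7 [2]=0x30 [3]=0xad (little-endian) → word 0xad30f771
rsvd:5 @ bit 0 → (0xad30f771>>0)&0x1f = 0x11
lvl:10 @ bit 5 → (0xad30f771>>5)&0x3ff = 0x3bb  ←
ver:17 @ bit 15 → (0xad30f771>>15)&0x1ffff = 0x15a61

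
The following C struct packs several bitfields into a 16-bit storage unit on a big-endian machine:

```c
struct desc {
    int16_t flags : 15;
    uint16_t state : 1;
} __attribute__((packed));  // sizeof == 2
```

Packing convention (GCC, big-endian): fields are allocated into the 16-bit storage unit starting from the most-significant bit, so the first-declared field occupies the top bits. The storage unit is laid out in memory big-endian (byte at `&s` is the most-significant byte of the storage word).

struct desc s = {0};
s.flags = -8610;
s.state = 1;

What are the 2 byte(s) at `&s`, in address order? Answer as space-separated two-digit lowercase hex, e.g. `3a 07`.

[1+:15] flags=-8610 & 0x7fff = 0x5e5e; word=0xbcbc
[0+:1] state=1 & 0x1 = 0x1; word=0xbcbd
word = 0xbcbd → big-endian bytes:
  [0]=0xbc  [1]=0xbd

bc bd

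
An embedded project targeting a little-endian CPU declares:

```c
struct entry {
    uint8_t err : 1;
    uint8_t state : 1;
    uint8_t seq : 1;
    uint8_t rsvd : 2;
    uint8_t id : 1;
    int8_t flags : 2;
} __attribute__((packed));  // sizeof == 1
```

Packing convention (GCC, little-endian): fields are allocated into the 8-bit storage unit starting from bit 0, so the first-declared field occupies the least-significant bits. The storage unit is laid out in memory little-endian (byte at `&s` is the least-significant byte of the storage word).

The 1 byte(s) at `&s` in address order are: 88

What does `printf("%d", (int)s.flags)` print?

-2

[0]=0x88 (little-endian) → word 0x88
err [0+:1] = (word>>0) & 0x1 = 0
state [1+:1] = (word>>1) & 0x1 = 0
seq [2+:1] = (word>>2) & 0x1 = 0
rsvd [3+:2] = (word>>3) & 0x3 = 1
id [5+:1] = (word>>5) & 0x1 = 0
flags [6+:2] = (word>>6) & 0x3 = 2  ←
flags signed 2b, MSB=1: 2 - 4 = -2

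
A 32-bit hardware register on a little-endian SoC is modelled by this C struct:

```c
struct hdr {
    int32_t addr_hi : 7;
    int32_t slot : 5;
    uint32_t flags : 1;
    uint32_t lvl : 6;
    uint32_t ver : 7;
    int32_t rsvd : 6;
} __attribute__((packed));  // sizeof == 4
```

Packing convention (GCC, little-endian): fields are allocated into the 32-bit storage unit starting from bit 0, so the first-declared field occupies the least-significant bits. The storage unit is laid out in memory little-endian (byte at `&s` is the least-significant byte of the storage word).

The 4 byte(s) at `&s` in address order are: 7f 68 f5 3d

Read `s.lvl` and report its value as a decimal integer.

43

[0]=0x7f [1]=0x68 [2]=0xf5 [3]=0x3d (little-endian) → word 0x3df5687f
addr_hi [0+:7] = (word>>0) & 0x7f = 127
slot [7+:5] = (word>>7) & 0x1f = 16
flags [12+:1] = (word>>12) & 0x1 = 0
lvl [13+:6] = (word>>13) & 0x3f = 43  ←
ver [19+:7] = (word>>19) & 0x7f = 62
rsvd [26+:6] = (word>>26) & 0x3f = 15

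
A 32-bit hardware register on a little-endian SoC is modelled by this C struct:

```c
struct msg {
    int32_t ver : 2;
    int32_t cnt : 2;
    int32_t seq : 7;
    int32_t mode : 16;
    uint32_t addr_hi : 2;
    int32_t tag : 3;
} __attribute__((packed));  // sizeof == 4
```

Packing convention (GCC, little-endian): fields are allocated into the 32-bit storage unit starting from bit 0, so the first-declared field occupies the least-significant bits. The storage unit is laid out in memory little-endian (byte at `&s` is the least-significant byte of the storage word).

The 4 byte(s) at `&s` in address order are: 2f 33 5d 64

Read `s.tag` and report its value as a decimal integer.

3

[0]=0x2f [1]=0x33 [2]=0x5d [3]=0x64 (little-endian) → word 0x645d332f
ver:2 @ bit 0 → (0x645d332f>>0)&0x3 = 0x3
cnt:2 @ bit 2 → (0x645d332f>>2)&0x3 = 0x3
seq:7 @ bit 4 → (0x645d332f>>4)&0x7f = 0x32
mode:16 @ bit 11 → (0x645d332f>>11)&0xffff = 0x8ba6
addr_hi:2 @ bit 27 → (0x645d332f>>27)&0x3 = 0x0
tag:3 @ bit 29 → (0x645d332f>>29)&0x7 = 0x3  ←
tag signed 3b, MSB=0: value = 3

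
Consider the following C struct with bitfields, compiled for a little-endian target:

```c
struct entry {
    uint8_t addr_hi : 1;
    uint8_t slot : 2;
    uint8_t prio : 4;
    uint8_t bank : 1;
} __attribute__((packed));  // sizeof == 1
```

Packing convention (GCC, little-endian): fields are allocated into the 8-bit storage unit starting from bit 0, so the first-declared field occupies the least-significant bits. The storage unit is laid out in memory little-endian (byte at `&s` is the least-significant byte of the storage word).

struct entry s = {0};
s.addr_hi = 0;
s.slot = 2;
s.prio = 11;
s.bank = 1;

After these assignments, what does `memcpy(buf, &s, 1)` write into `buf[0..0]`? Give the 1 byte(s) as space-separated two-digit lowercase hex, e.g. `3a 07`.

dc

[0+:1] addr_hi=0 & 0x1 = 0x0; word=0x00
[1+:2] slot=2 & 0x3 = 0x2; word=0x04
[3+:4] prio=11 & 0xf = 0xb; word=0x5c
[7+:1] bank=1 & 0x1 = 0x1; word=0xdc
word = 0xdc → little-endian bytes:
  [0]=0xdc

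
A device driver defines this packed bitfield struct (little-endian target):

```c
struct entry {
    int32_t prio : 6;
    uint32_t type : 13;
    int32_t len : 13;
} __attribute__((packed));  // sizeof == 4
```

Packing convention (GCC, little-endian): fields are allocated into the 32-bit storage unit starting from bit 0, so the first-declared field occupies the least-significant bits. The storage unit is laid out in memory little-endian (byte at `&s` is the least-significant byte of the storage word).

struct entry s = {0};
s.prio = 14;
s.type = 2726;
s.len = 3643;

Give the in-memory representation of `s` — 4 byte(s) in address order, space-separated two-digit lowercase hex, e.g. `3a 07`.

8e a9 da 71

[0+:6] prio=14 & 0x3f = 0xe; word=0x0000000e
[6+:13] type=2726 & 0x1fff = 0xaa6; word=0x0002a98e
[19+:13] len=3643 & 0x1fff = 0xe3b; word=0x71daa98e
word = 0x71daa98e → little-endian bytes:
  [0]=0x8e  [1]=0xa9  [2]=0xda  [3]=0x71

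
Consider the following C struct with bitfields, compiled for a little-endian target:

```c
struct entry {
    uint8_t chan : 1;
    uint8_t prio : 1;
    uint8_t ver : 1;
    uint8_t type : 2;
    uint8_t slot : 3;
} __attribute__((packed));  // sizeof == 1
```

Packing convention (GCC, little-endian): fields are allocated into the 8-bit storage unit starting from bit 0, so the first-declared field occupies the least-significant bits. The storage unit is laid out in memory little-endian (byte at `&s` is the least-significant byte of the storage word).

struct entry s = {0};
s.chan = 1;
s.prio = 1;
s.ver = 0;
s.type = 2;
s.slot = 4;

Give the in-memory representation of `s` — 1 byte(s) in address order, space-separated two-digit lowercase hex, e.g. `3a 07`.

chan:1 = 1 → 0x1 << 0 → word 0x01
prio:1 = 1 → 0x1 << 1 → word 0x03
ver:1 = 0 → 0x0 << 2 → word 0x03
type:2 = 2 → 0x2 << 3 → word 0x13
slot:3 = 4 → 0x4 << 5 → word 0x93
word = 0x93 → little-endian bytes:
  [0]=0x93

93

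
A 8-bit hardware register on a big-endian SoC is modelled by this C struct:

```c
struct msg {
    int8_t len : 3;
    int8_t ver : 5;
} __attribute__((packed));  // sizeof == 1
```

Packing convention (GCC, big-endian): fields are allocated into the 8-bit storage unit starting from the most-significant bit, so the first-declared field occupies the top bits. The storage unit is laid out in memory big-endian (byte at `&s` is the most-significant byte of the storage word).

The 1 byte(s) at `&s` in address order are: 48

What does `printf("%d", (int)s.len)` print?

2

[0]=0x48 (big-endian) → word 0x48
len [5+:3] = (word>>5) & 0x7 = 2  ←
ver [0+:5] = (word>>0) & 0x1f = 8
len signed 3b, MSB=0: value = 2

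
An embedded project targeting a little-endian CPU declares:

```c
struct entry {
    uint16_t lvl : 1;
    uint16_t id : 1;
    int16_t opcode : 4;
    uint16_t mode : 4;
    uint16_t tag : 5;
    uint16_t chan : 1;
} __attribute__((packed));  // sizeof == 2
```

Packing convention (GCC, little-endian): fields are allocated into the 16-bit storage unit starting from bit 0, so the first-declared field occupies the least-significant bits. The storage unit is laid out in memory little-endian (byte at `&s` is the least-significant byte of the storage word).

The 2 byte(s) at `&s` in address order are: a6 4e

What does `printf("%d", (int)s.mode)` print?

10

[0]=0xa6 [1]=0x4e (little-endian) → word 0x4ea6
lvl:1 @ bit 0 → (0x4ea6>>0)&0x1 = 0x0
id:1 @ bit 1 → (0x4ea6>>1)&0x1 = 0x1
opcode:4 @ bit 2 → (0x4ea6>>2)&0xf = 0x9
mode:4 @ bit 6 → (0x4ea6>>6)&0xf = 0xa  ←
tag:5 @ bit 10 → (0x4ea6>>10)&0x1f = 0x13
chan:1 @ bit 15 → (0x4ea6>>15)&0x1 = 0x0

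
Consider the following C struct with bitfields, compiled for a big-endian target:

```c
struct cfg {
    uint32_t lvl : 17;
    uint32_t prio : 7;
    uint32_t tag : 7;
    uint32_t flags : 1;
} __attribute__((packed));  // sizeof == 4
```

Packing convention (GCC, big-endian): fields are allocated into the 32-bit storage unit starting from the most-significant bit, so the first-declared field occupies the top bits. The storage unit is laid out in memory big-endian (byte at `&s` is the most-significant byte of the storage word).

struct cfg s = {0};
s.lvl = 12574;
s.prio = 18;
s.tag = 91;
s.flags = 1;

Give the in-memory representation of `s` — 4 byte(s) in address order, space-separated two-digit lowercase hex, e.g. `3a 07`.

lvl (17b) val=12574 bits=0x311e at bit 15: 0x188f0000
prio (7b) val=18 bits=0x12 at bit 8: 0x188f1200
tag (7b) val=91 bits=0x5b at bit 1: 0x188f12b6
flags (1b) val=1 bits=0x1 at bit 0: 0x188f12b7
word = 0x188f12b7 → big-endian bytes:
  [0]=0x18  [1]=0x8f  [2]=0x12  [3]=0xb7

18 8f 12 b7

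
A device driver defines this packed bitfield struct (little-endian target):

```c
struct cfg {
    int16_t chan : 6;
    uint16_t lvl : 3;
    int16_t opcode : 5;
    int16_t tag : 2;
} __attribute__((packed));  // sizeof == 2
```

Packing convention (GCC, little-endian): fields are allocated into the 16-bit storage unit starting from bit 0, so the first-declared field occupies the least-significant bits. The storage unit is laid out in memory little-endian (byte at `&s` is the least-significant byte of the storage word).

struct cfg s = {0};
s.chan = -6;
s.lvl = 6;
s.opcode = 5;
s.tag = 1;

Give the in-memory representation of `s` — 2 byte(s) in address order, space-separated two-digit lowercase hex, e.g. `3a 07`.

[0+:6] chan=-6 & 0x3f = 0x3a; word=0x003a
[6+:3] lvl=6 & 0x7 = 0x6; word=0x01ba
[9+:5] opcode=5 & 0x1f = 0x5; word=0x0bba
[14+:2] tag=1 & 0x3 = 0x1; word=0x4bba
word = 0x4bba → little-endian bytes:
  [0]=0xba  [1]=0x4b

ba 4b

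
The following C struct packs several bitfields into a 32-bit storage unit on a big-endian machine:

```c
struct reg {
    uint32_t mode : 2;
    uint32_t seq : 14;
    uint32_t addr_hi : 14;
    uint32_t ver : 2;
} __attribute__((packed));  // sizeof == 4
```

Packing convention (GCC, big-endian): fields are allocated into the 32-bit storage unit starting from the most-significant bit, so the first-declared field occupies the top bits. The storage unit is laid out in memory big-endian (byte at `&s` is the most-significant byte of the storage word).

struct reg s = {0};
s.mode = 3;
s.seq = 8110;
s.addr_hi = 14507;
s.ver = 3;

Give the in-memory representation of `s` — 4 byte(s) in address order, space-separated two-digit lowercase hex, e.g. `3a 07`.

[30+:2] mode=3 & 0x3 = 0x3; word=0xc0000000
[16+:14] seq=8110 & 0x3fff = 0x1fae; word=0xdfae0000
[2+:14] addr_hi=14507 & 0x3fff = 0x38ab; word=0xdfaee2ac
[0+:2] ver=3 & 0x3 = 0x3; word=0xdfaee2af
word = 0xdfaee2af → big-endian bytes:
  [0]=0xdf  [1]=0xae  [2]=0xe2  [3]=0xaf

df ae e2 af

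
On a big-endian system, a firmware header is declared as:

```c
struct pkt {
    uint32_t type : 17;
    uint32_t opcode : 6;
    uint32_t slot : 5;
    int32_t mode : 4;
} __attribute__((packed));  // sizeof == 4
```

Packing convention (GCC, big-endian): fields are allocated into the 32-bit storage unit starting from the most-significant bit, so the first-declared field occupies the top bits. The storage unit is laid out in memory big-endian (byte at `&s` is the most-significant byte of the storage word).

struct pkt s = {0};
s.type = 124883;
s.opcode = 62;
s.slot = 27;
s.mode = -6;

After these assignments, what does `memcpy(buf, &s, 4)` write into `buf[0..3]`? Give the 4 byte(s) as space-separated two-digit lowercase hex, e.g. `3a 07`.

type:17 = 124883 → 0x1e7d3 << 15 → word 0xf3e98000
opcode:6 = 62 → 0x3e << 9 → word 0xf3e9fc00
slot:5 = 27 → 0x1b << 4 → word 0xf3e9fdb0
mode:4 = -6 → 0xa << 0 → word 0xf3e9fdba
word = 0xf3e9fdba → big-endian bytes:
  [0]=0xf3  [1]=0xe9  [2]=0xfd  [3]=0xba

f3 e9 fd ba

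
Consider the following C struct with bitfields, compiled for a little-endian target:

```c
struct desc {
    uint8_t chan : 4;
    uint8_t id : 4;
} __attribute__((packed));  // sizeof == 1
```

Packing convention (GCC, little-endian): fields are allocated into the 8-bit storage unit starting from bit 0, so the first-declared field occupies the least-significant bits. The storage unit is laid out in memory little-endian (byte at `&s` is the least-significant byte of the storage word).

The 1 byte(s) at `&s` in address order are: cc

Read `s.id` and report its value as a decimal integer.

12

[0]=0xcc (little-endian) → word 0xcc
chan:4 @ bit 0 → (0xcc>>0)&0xf = 0xc
id:4 @ bit 4 → (0xcc>>4)&0xf = 0xc  ←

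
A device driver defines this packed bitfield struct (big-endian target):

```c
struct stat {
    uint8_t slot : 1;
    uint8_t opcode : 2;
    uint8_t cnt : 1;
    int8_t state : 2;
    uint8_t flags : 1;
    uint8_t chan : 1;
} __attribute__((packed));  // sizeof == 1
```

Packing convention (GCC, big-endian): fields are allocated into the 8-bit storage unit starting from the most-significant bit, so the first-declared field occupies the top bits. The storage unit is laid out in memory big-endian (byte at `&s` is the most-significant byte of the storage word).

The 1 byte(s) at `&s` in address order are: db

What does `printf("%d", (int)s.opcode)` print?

2

[0]=0xdb (big-endian) → word 0xdb
slot:1 @ bit 7 → (0xdb>>7)&0x1 = 0x1
opcode:2 @ bit 5 → (0xdb>>5)&0x3 = 0x2  ←
cnt:1 @ bit 4 → (0xdb>>4)&0x1 = 0x1
state:2 @ bit 2 → (0xdb>>2)&0x3 = 0x2
flags:1 @ bit 1 → (0xdb>>1)&0x1 = 0x1
chan:1 @ bit 0 → (0xdb>>0)&0x1 = 0x1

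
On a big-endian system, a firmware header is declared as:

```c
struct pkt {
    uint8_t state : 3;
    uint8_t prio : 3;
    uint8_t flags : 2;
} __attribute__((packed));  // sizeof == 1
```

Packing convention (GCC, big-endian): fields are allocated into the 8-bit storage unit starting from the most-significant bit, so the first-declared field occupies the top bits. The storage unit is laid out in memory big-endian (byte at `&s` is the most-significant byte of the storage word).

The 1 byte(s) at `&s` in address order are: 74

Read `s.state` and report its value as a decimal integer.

[0]=0x74 (big-endian) → word 0x74
state:3 @ bit 5 → (0x74>>5)&0x7 = 0x3  ←
prio:3 @ bit 2 → (0x74>>2)&0x7 = 0x5
flags:2 @ bit 0 → (0x74>>0)&0x3 = 0x0

3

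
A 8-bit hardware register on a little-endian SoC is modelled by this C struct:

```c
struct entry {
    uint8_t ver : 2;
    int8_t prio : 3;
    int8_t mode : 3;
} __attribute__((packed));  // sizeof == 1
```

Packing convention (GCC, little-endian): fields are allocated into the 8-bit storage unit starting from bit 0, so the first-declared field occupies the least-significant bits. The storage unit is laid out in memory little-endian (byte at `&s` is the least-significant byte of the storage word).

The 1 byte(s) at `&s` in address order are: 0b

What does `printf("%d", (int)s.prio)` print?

2

[0]=0x0b (little-endian) → word 0x0b
ver:2 @ bit 0 → (0x0b>>0)&0x3 = 0x3
prio:3 @ bit 2 → (0x0b>>2)&0x7 = 0x2  ←
mode:3 @ bit 5 → (0x0b>>5)&0x7 = 0x0
prio signed 3b, MSB=0: value = 2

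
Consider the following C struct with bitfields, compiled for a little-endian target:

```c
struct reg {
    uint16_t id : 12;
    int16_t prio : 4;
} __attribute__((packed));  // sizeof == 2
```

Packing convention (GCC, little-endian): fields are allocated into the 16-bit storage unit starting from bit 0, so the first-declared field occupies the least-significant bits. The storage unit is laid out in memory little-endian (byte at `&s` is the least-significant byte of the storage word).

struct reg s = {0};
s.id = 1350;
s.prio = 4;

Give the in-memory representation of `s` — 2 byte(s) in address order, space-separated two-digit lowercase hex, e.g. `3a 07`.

46 45

id (12b) val=1350 bits=0x546 at bit 0: 0x0546
prio (4b) val=4 bits=0x4 at bit 12: 0x4546
word = 0x4546 → little-endian bytes:
  [0]=0x46  [1]=0x45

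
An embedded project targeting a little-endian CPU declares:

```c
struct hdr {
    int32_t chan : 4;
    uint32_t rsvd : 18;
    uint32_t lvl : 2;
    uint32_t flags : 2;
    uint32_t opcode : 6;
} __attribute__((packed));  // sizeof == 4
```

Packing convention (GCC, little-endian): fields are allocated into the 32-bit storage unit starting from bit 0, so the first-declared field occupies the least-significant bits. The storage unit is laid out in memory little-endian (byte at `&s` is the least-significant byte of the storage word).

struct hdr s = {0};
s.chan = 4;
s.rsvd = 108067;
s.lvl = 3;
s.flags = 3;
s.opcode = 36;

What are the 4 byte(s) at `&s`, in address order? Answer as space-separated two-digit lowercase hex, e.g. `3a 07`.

34 62 da 93

chan (4b) val=4 bits=0x4 at bit 0: 0x00000004
rsvd (18b) val=108067 bits=0x1a623 at bit 4: 0x001a6234
lvl (2b) val=3 bits=0x3 at bit 22: 0x00da6234
flags (2b) val=3 bits=0x3 at bit 24: 0x03da6234
opcode (6b) val=36 bits=0x24 at bit 26: 0x93da6234
word = 0x93da6234 → little-endian bytes:
  [0]=0x34  [1]=0x62  [2]=0xda  [3]=0x93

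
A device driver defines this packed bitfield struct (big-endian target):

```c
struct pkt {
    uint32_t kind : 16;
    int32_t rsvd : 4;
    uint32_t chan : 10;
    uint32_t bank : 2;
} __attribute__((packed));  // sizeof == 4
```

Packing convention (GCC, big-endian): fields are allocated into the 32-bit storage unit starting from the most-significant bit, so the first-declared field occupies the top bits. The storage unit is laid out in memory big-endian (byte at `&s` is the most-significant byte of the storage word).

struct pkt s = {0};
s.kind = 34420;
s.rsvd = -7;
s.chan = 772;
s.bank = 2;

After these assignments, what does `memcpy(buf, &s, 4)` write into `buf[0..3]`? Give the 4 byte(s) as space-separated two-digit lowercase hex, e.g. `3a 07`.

kind (16b) val=34420 bits=0x8674 at bit 16: 0x86740000
rsvd (4b) val=-7 bits=0x9 at bit 12: 0x86749000
chan (10b) val=772 bits=0x304 at bit 2: 0x86749c10
bank (2b) val=2 bits=0x2 at bit 0: 0x86749c12
word = 0x86749c12 → big-endian bytes:
  [0]=0x86  [1]=0x74  [2]=0x9c  [3]=0x12

86 74 9c 12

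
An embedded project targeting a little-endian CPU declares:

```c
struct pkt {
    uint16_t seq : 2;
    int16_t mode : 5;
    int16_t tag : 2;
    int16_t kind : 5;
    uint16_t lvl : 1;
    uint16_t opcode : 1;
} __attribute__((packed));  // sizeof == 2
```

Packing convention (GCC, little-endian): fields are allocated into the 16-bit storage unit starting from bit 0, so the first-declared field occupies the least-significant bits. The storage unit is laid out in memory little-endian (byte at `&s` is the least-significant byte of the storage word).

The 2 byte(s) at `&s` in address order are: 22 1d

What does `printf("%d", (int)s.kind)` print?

[0]=0x22 [1]=0x1d (little-endian) → word 0x1d22
seq:2 @ bit 0 → (0x1d22>>0)&0x3 = 0x2
mode:5 @ bit 2 → (0x1d22>>2)&0x1f = 0x8
tag:2 @ bit 7 → (0x1d22>>7)&0x3 = 0x2
kind:5 @ bit 9 → (0x1d22>>9)&0x1f = 0xe  ←
lvl:1 @ bit 14 → (0x1d22>>14)&0x1 = 0x0
opcode:1 @ bit 15 → (0x1d22>>15)&0x1 = 0x0
kind signed 5b, MSB=0: value = 14

14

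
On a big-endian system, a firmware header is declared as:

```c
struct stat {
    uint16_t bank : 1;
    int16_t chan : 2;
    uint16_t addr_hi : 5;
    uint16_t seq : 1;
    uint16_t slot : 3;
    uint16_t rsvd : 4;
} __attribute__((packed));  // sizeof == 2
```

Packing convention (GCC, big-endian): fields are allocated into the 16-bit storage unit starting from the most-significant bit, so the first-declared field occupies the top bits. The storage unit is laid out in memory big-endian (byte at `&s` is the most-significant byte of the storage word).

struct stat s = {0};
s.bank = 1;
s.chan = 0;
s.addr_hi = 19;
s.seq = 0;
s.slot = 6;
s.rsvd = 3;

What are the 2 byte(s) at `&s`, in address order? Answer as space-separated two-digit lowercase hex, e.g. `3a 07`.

[15+:1] bank=1 & 0x1 = 0x1; word=0x8000
[13+:2] chan=0 & 0x3 = 0x0; word=0x8000
[8+:5] addr_hi=19 & 0x1f = 0x13; word=0x9300
[7+:1] seq=0 & 0x1 = 0x0; word=0x9300
[4+:3] slot=6 & 0x7 = 0x6; word=0x9360
[0+:4] rsvd=3 & 0xf = 0x3; word=0x9363
word = 0x9363 → big-endian bytes:
  [0]=0x93  [1]=0x63

93 63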